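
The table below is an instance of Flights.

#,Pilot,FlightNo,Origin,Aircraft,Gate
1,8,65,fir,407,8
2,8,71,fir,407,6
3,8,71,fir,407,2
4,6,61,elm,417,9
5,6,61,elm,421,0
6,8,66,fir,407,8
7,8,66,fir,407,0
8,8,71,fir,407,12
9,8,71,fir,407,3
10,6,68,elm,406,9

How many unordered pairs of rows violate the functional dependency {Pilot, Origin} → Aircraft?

3

(Pilot=8, Origin=fir): all 7 rows agree on Aircraft — 0 pairs.
(Pilot=6, Origin=elm): violating pairs (4,5), (4,10), (5,10) — 3 pairs.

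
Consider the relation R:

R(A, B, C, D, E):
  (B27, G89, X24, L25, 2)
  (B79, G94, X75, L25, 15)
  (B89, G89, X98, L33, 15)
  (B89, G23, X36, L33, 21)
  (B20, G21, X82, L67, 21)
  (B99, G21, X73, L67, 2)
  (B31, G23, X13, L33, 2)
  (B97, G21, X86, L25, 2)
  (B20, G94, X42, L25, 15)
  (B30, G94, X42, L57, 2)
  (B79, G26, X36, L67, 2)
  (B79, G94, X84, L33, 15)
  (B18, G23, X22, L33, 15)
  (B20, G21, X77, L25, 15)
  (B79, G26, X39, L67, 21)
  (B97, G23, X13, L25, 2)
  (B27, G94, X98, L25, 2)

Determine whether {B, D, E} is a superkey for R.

Two distinct rows share (B=G94, D=L25, E=15), so {B, D, E} does not determine every attribute — not a superkey.

No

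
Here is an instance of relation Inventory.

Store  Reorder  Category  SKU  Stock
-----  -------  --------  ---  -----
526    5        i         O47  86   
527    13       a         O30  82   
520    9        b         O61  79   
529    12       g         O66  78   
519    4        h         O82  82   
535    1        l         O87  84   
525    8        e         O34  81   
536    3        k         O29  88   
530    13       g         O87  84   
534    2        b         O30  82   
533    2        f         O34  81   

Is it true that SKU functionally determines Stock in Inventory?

SKU=O47: 1 row → Stock = 86 ✓
SKU=O30: 2 rows → Stock = 82, 82 ✓
SKU=O61: 1 row → Stock = 79 ✓
SKU=O66: 1 row → Stock = 78 ✓
SKU=O82: 1 row → Stock = 82 ✓
SKU=O87: 2 rows → Stock = 84, 84 ✓
SKU=O34: 2 rows → Stock = 81, 81 ✓
SKU=O29: 1 row → Stock = 88 ✓
Every SKU value is associated with a single Stock value, so SKU -> Stock holds.

Yes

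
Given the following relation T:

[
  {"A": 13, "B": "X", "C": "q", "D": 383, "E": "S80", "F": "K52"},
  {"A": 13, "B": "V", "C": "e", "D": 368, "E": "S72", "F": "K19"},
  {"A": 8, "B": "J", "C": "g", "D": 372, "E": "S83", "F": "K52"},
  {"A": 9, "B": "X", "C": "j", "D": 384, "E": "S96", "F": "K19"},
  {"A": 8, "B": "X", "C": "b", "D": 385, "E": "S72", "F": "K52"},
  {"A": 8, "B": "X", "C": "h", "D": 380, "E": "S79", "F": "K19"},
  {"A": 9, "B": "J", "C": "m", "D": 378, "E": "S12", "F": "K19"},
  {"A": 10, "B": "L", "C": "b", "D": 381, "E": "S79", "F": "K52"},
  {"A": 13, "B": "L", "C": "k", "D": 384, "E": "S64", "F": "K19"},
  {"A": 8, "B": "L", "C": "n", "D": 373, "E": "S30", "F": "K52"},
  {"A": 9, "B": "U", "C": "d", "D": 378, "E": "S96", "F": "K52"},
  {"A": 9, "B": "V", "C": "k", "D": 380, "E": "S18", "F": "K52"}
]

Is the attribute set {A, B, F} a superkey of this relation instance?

All 12 rows have distinct {A, B, F} values, so {A, B, F} → (all attributes) holds and {A, B, F} is a superkey.

Yes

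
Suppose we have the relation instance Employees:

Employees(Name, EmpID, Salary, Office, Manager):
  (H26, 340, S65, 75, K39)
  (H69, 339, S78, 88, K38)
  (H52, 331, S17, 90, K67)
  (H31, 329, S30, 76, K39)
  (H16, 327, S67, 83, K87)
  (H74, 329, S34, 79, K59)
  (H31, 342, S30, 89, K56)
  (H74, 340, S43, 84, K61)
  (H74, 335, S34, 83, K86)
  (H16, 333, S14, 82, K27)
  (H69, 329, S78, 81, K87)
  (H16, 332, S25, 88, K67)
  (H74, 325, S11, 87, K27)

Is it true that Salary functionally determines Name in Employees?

Yes

Salary=S65: 1 row → Name = H26 ✓
Salary=S78: 2 rows → Name = H69, H69 ✓
Salary=S17: 1 row → Name = H52 ✓
Salary=S30: 2 rows → Name = H31, H31 ✓
Salary=S67: 1 row → Name = H16 ✓
Salary=S34: 2 rows → Name = H74, H74 ✓
Salary=S43: 1 row → Name = H74 ✓
Salary=S14: 1 row → Name = H16 ✓
Salary=S25: 1 row → Name = H16 ✓
Salary=S11: 1 row → Name = H74 ✓
Every Salary value is associated with a single Name value, so Salary → Name holds.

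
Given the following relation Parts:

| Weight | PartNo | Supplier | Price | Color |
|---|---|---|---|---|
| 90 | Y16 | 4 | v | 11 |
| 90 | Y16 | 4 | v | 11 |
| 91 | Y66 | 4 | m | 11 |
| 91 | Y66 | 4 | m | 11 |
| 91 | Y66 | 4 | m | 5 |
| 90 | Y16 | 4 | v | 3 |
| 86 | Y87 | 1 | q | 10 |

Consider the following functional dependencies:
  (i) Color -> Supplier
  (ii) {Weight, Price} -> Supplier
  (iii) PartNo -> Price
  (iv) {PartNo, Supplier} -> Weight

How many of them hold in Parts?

4

(i) Color -> Supplier: every LHS value maps to a single RHS value — holds.
(ii) {Weight, Price} -> Supplier: every LHS value maps to a single RHS value — holds.
(iii) PartNo -> Price: every LHS value maps to a single RHS value — holds.
(iv) {PartNo, Supplier} -> Weight: every LHS value maps to a single RHS value — holds.
4 of the 4 dependencies hold.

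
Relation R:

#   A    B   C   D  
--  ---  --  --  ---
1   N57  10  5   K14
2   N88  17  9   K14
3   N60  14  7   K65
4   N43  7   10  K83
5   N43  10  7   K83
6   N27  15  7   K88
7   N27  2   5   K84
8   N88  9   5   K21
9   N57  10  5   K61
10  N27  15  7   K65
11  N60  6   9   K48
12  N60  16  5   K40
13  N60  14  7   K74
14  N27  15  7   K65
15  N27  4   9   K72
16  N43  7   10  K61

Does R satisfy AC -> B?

Yes

(A=N57, C=5): rows 1, 9 → B = 10, 10 ✓
(A=N88, C=9): row 2 → B = 17 ✓
(A=N60, C=7): rows 3, 13 → B = 14, 14 ✓
(A=N43, C=10): rows 4, 16 → B = 7, 7 ✓
(A=N43, C=7): row 5 → B = 10 ✓
(A=N27, C=7): rows 6, 10, 14 → B = 15, 15, 15 ✓
(A=N27, C=5): row 7 → B = 2 ✓
(A=N88, C=5): row 8 → B = 9 ✓
(A=N60, C=9): row 11 → B = 6 ✓
(A=N60, C=5): row 12 → B = 16 ✓
(A=N27, C=9): row 15 → B = 4 ✓
Every AC value is associated with a single B value, so AC -> B holds.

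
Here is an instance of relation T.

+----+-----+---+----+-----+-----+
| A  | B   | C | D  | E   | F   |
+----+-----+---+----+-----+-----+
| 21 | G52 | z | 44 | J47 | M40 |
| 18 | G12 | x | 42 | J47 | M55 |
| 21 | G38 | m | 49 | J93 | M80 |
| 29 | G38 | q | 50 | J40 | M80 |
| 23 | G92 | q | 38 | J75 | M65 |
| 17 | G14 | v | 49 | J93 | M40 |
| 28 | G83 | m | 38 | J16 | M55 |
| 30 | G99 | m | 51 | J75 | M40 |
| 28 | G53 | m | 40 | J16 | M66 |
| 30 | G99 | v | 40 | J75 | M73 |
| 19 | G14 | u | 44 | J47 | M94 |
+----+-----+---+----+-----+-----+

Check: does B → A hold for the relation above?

No

B=G52: 1 row → A = 21 ✓
B=G12: 1 row → A = 18 ✓
B=G38: 2 rows → A takes values {21, 29} — violation
B=G92: 1 row → A = 23 ✓
B=G14: 2 rows → A takes values {17, 19} — violation
B=G83: 1 row → A = 28 ✓
B=G99: 2 rows → A = 30, 30 ✓
B=G53: 1 row → A = 28 ✓
Two rows agree on B but differ on A, so B → A does not hold.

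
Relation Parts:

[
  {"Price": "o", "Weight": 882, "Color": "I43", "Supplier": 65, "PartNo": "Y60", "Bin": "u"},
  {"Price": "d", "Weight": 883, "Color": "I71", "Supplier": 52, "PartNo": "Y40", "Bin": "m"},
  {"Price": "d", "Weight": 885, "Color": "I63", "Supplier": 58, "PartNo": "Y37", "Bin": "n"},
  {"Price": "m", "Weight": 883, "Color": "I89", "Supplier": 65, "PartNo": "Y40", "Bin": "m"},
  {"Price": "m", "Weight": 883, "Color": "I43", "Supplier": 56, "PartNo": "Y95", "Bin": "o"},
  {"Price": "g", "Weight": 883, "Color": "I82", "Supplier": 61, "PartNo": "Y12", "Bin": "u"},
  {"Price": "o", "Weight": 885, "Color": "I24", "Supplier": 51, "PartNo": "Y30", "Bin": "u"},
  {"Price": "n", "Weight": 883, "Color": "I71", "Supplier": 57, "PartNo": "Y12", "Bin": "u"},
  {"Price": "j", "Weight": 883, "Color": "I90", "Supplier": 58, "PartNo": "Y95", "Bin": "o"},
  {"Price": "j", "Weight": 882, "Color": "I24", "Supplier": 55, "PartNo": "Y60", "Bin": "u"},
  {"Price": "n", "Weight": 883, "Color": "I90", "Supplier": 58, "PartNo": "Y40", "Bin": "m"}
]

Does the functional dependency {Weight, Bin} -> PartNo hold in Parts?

Yes

(Weight=882, Bin=u): 2 rows → PartNo = Y60, Y60 ✓
(Weight=883, Bin=m): 3 rows → PartNo = Y40, Y40, Y40 ✓
(Weight=885, Bin=n): 1 row → PartNo = Y37 ✓
(Weight=883, Bin=o): 2 rows → PartNo = Y95, Y95 ✓
(Weight=883, Bin=u): 2 rows → PartNo = Y12, Y12 ✓
(Weight=885, Bin=u): 1 row → PartNo = Y30 ✓
Every {Weight, Bin} value is associated with a single PartNo value, so {Weight, Bin} -> PartNo holds.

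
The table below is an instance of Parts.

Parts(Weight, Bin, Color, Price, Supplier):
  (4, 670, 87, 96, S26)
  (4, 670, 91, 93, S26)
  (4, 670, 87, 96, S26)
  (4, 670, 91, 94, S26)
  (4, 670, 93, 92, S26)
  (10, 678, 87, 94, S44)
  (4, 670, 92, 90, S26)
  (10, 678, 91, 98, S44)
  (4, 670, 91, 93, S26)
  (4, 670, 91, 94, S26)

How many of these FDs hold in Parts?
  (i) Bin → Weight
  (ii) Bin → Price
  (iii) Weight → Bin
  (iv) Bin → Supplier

(i) Bin → Weight: every LHS value maps to a single RHS value — holds.
(ii) Bin → Price: Bin=670: 8 rows → Price takes values {96, 93, 94, 92, 90} — violation; Bin=678: 2 rows → Price takes values {94, 98} — violation — fails.
(iii) Weight → Bin: every LHS value maps to a single RHS value — holds.
(iv) Bin → Supplier: every LHS value maps to a single RHS value — holds.
3 of the 4 dependencies hold.

3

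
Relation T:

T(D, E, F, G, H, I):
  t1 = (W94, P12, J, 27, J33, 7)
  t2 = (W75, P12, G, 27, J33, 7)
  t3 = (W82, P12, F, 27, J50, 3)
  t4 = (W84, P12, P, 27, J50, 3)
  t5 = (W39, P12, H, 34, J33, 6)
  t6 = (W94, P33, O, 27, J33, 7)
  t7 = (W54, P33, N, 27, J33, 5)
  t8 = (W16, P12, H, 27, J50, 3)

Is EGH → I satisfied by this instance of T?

No

(E=P12, G=27, H=J33): rows 1, 2 → I = 7, 7 ✓
(E=P12, G=27, H=J50): rows 3, 4, 8 → I = 3, 3, 3 ✓
(E=P12, G=34, H=J33): row 5 → I = 6 ✓
(E=P33, G=27, H=J33): rows 6, 7 → I takes values {7, 5} — violation
Two rows agree on EGH but differ on I, so EGH → I does not hold.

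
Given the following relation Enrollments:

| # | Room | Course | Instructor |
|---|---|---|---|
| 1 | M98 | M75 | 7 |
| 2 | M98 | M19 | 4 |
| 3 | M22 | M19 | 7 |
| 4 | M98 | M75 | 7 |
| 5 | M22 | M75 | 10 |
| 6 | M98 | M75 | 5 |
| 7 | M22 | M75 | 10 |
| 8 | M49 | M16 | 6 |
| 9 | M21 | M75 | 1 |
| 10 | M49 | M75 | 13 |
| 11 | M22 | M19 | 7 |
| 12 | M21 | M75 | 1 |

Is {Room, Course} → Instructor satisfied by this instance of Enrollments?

No

(Room=M98, Course=M75): rows 1, 4, 6 → Instructor takes values {7, 5} — violation
(Room=M98, Course=M19): row 2 → Instructor = 4 ✓
(Room=M22, Course=M19): rows 3, 11 → Instructor = 7, 7 ✓
(Room=M22, Course=M75): rows 5, 7 → Instructor = 10, 10 ✓
(Room=M49, Course=M16): row 8 → Instructor = 6 ✓
(Room=M21, Course=M75): rows 9, 12 → Instructor = 1, 1 ✓
(Room=M49, Course=M75): row 10 → Instructor = 13 ✓
Two rows agree on {Room, Course} but differ on Instructor, so {Room, Course} → Instructor does not hold.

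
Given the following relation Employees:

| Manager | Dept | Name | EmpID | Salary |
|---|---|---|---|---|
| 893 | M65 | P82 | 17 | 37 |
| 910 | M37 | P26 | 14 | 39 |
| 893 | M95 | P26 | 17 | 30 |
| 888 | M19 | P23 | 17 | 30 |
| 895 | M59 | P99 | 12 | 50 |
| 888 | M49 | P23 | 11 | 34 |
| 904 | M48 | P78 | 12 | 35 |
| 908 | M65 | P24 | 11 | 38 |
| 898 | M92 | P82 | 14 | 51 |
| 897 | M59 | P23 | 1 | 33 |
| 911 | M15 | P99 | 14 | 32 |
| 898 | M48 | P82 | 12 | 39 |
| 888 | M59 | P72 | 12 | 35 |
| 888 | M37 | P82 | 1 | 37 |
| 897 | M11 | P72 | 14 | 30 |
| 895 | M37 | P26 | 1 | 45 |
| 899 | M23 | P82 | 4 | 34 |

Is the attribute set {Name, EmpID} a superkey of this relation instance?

All 17 rows have distinct {Name, EmpID} values, so {Name, EmpID} → (all attributes) holds and {Name, EmpID} is a superkey.

Yes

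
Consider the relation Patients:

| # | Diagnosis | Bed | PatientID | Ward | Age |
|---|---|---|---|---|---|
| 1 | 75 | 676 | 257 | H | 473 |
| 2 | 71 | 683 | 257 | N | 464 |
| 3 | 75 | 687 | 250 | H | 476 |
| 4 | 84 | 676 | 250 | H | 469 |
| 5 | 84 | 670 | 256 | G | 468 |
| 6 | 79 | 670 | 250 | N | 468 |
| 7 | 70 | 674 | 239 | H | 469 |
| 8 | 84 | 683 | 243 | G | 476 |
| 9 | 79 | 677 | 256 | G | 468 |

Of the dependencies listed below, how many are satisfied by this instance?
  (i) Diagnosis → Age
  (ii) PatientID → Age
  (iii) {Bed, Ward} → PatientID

(i) Diagnosis → Age: Diagnosis=75: rows 1, 3 → Age takes values {473, 476} — violation; Diagnosis=84: rows 4, 5, 8 → Age takes values {469, 468, 476} — violation — fails.
(ii) PatientID → Age: PatientID=257: rows 1, 2 → Age takes values {473, 464} — violation; PatientID=250: rows 3, 4, 6 → Age takes values {476, 469, 468} — violation — fails.
(iii) {Bed, Ward} → PatientID: (Bed=676, Ward=H): rows 1, 4 → PatientID takes values {257, 250} — violation — fails.
None of the 3 dependencies hold.

0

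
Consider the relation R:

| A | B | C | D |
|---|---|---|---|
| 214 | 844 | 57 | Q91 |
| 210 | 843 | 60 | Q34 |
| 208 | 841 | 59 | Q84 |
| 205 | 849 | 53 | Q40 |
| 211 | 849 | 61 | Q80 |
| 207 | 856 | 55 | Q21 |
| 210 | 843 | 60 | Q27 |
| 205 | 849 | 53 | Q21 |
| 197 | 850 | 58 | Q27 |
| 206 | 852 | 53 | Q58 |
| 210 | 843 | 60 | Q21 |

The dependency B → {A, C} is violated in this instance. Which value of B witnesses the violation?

849

B=844: 1 row → {A,C} = (214, 57) ✓
B=843: 3 rows → {A,C} = (210, 60), (210, 60), (210, 60) ✓
B=841: 1 row → {A,C} = (208, 59) ✓
B=849: 3 rows → {A,C} takes values {(205, 53), (211, 61)} — violation
B=856: 1 row → {A,C} = (207, 55) ✓
B=850: 1 row → {A,C} = (197, 58) ✓
B=852: 1 row → {A,C} = (206, 53) ✓
The only B value with inconsistent RHS is B=849.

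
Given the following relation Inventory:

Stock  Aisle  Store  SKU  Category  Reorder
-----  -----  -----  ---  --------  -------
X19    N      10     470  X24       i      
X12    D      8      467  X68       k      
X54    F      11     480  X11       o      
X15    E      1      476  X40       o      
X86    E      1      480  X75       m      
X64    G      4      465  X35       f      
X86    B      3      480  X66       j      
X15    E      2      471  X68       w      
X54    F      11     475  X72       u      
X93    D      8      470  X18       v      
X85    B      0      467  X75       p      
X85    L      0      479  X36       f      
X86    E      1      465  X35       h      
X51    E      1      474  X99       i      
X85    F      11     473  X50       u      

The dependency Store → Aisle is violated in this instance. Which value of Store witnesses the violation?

0

Store=10: 1 row → Aisle = N ✓
Store=8: 2 rows → Aisle = D, D ✓
Store=11: 3 rows → Aisle = F, F, F ✓
Store=1: 4 rows → Aisle = E, E, E, E ✓
Store=4: 1 row → Aisle = G ✓
Store=3: 1 row → Aisle = B ✓
Store=2: 1 row → Aisle = E ✓
Store=0: 2 rows → Aisle takes values {B, L} — violation
The only Store value with inconsistent Aisle is Store=0.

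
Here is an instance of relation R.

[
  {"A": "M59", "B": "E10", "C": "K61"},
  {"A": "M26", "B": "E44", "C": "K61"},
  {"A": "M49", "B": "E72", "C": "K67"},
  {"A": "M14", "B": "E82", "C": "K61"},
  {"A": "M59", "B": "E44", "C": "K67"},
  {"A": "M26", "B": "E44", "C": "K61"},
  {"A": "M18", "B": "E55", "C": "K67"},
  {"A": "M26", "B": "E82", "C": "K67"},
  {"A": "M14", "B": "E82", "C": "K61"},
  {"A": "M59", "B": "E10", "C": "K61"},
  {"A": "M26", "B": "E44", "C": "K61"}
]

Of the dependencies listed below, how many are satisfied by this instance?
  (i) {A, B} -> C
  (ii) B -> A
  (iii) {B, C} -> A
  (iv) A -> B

2

(i) {A, B} -> C: every LHS value maps to a single RHS value — holds.
(ii) B -> A: B=E44: 4 rows → A takes values {M26, M59} — violation; B=E82: 3 rows → A takes values {M14, M26} — violation — fails.
(iii) {B, C} -> A: every LHS value maps to a single RHS value — holds.
(iv) A -> B: A=M59: 3 rows → B takes values {E10, E44} — violation; A=M26: 4 rows → B takes values {E44, E82} — violation — fails.
2 of the 4 dependencies hold.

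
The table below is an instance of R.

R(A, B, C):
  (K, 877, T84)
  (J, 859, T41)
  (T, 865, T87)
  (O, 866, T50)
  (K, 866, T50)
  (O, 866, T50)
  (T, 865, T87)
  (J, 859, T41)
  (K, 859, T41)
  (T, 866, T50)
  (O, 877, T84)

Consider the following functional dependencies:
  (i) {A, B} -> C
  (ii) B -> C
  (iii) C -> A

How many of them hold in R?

2

(i) {A, B} -> C: every LHS value maps to a single RHS value — holds.
(ii) B -> C: every LHS value maps to a single RHS value — holds.
(iii) C -> A: C=T84: 2 rows → A takes values {K, O} — violation; C=T41: 3 rows → A takes values {J, K} — violation; C=T50: 4 rows → A takes values {O, K, T} — violation — fails.
2 of the 3 dependencies hold.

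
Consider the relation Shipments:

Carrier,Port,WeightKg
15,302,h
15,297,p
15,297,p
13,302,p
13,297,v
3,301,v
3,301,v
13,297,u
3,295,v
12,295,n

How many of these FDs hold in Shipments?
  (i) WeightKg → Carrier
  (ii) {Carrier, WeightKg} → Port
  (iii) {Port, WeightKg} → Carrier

1

(i) WeightKg → Carrier: WeightKg=p: 3 rows → Carrier takes values {15, 13} — violation; WeightKg=v: 4 rows → Carrier takes values {13, 3} — violation — fails.
(ii) {Carrier, WeightKg} → Port: (Carrier=3, WeightKg=v): 3 rows → Port takes values {301, 295} — violation — fails.
(iii) {Port, WeightKg} → Carrier: every LHS value maps to a single RHS value — holds.
1 of the 3 dependencies holds.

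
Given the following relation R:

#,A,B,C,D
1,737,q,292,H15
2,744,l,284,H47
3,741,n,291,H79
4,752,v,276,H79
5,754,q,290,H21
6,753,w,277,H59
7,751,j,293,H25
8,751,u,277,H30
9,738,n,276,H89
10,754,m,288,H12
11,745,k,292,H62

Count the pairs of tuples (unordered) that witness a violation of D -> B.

D=H79: violating pairs (3,4) — 1 pair.

1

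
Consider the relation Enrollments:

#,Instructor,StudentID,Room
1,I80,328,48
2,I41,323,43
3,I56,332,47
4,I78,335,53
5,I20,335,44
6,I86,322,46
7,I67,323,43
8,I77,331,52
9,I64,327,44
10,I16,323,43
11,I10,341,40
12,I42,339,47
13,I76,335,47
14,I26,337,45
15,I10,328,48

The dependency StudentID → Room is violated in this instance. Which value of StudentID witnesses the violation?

StudentID=328: rows 1, 15 → Room = 48, 48 ✓
StudentID=323: rows 2, 7, 10 → Room = 43, 43, 43 ✓
StudentID=332: row 3 → Room = 47 ✓
StudentID=335: rows 4, 5, 13 → Room takes values {53, 44, 47} — violation
StudentID=322: row 6 → Room = 46 ✓
StudentID=331: row 8 → Room = 52 ✓
StudentID=327: row 9 → Room = 44 ✓
StudentID=341: row 11 → Room = 40 ✓
StudentID=339: row 12 → Room = 47 ✓
StudentID=337: row 14 → Room = 45 ✓
The only StudentID value with inconsistent Room is StudentID=335.

335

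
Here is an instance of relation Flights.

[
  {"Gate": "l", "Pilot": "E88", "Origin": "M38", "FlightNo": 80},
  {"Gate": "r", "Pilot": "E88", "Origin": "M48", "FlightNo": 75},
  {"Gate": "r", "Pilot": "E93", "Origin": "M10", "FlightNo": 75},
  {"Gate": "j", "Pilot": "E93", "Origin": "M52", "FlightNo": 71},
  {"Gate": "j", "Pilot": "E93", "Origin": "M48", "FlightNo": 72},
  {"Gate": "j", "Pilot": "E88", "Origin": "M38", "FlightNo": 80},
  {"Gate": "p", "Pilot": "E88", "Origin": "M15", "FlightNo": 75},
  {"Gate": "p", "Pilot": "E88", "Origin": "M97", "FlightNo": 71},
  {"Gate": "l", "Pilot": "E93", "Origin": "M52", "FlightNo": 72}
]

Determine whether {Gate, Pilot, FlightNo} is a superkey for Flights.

All 9 rows have distinct {Gate, Pilot, FlightNo} values, so {Gate, Pilot, FlightNo} → (all attributes) holds and {Gate, Pilot, FlightNo} is a superkey.

Yes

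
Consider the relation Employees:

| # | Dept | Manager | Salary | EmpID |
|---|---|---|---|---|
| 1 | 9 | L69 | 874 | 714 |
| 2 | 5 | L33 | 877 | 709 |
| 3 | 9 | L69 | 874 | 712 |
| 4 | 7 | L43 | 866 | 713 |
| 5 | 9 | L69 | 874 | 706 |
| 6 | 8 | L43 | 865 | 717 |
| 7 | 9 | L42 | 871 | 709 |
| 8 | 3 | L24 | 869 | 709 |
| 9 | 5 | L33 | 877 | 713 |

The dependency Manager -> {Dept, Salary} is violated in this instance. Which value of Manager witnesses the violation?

L43

Manager=L69: rows 1, 3, 5 → {Dept,Salary} = (9, 874), (9, 874), (9, 874) ✓
Manager=L33: rows 2, 9 → {Dept,Salary} = (5, 877), (5, 877) ✓
Manager=L43: rows 4, 6 → {Dept,Salary} takes values {(7, 866), (8, 865)} — violation
Manager=L42: row 7 → {Dept,Salary} = (9, 871) ✓
Manager=L24: row 8 → {Dept,Salary} = (3, 869) ✓
The only Manager value with inconsistent RHS is Manager=L43.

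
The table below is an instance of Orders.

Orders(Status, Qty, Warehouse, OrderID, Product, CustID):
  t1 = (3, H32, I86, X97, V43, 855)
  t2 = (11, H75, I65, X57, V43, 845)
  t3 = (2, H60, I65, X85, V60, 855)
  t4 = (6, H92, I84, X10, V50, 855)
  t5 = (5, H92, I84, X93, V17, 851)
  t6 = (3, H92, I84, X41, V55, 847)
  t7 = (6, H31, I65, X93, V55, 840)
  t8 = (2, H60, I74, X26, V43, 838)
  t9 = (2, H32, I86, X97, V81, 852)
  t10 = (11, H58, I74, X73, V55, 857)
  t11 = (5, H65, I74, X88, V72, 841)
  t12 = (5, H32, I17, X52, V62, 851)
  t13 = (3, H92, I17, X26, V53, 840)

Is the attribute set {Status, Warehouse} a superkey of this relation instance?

Yes

All 13 rows have distinct {Status, Warehouse} values, so {Status, Warehouse} → (all attributes) holds and {Status, Warehouse} is a superkey.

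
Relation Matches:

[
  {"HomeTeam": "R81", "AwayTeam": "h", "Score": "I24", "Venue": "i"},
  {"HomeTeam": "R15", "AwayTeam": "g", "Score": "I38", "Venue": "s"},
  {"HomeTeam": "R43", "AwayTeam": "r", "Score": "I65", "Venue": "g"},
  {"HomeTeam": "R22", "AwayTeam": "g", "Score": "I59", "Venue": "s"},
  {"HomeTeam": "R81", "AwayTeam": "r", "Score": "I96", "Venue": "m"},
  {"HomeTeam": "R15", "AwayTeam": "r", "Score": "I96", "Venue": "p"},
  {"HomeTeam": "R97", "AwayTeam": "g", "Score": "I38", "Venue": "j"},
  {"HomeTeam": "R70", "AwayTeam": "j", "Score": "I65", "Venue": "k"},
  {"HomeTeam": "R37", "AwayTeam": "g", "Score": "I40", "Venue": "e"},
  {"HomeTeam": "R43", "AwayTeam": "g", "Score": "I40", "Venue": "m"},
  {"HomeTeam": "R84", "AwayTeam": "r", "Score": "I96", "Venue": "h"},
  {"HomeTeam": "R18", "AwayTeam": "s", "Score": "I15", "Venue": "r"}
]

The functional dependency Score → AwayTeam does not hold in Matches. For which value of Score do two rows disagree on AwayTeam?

I65

Score=I24: 1 row → AwayTeam = h ✓
Score=I38: 2 rows → AwayTeam = g, g ✓
Score=I65: 2 rows → AwayTeam takes values {r, j} — violation
Score=I59: 1 row → AwayTeam = g ✓
Score=I96: 3 rows → AwayTeam = r, r, r ✓
Score=I40: 2 rows → AwayTeam = g, g ✓
Score=I15: 1 row → AwayTeam = s ✓
The only Score value with inconsistent AwayTeam is Score=I65.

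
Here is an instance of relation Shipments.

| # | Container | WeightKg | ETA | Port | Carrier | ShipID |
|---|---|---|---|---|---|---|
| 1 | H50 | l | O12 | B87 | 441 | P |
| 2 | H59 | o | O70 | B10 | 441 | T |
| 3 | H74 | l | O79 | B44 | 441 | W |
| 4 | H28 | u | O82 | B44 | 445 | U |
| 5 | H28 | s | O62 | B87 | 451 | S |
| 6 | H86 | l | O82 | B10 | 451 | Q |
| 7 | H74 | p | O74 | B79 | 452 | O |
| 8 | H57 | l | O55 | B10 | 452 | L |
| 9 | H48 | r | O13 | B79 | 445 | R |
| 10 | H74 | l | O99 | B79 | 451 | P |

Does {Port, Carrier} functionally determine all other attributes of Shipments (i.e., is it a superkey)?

Yes

All 10 rows have distinct {Port, Carrier} values, so {Port, Carrier} → (all attributes) holds and {Port, Carrier} is a superkey.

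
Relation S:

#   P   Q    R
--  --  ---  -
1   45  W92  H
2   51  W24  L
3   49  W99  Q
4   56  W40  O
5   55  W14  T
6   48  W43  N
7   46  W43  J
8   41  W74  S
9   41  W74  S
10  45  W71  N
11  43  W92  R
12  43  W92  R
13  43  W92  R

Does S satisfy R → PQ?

No

R=H: row 1 → {P,Q} = (45, W92) ✓
R=L: row 2 → {P,Q} = (51, W24) ✓
R=Q: row 3 → {P,Q} = (49, W99) ✓
R=O: row 4 → {P,Q} = (56, W40) ✓
R=T: row 5 → {P,Q} = (55, W14) ✓
R=N: rows 6, 10 → {P,Q} takes values {(48, W43), (45, W71)} — violation
R=J: row 7 → {P,Q} = (46, W43) ✓
R=S: rows 8, 9 → {P,Q} = (41, W74), (41, W74) ✓
R=R: rows 11, 12, 13 → {P,Q} = (43, W92), (43, W92), (43, W92) ✓
Two rows agree on R but differ on PQ, so R → PQ does not hold.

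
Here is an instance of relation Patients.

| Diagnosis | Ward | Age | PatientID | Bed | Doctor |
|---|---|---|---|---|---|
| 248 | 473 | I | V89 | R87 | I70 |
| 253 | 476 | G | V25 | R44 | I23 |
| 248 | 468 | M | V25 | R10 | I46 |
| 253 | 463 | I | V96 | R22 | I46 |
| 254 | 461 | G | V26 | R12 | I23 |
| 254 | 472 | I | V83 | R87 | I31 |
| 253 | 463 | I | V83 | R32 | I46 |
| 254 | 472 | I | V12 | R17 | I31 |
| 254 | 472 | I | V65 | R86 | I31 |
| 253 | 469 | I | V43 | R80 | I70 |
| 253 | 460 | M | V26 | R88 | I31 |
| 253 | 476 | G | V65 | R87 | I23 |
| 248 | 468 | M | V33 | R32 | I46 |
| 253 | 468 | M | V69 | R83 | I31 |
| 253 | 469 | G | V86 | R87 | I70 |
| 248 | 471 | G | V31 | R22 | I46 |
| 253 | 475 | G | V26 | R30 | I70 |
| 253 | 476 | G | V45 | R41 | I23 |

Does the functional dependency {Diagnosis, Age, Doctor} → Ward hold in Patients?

(Diagnosis=248, Age=I, Doctor=I70): 1 row → Ward = 473 ✓
(Diagnosis=253, Age=G, Doctor=I23): 3 rows → Ward = 476, 476, 476 ✓
(Diagnosis=248, Age=M, Doctor=I46): 2 rows → Ward = 468, 468 ✓
(Diagnosis=253, Age=I, Doctor=I46): 2 rows → Ward = 463, 463 ✓
(Diagnosis=254, Age=G, Doctor=I23): 1 row → Ward = 461 ✓
(Diagnosis=254, Age=I, Doctor=I31): 3 rows → Ward = 472, 472, 472 ✓
(Diagnosis=253, Age=I, Doctor=I70): 1 row → Ward = 469 ✓
(Diagnosis=253, Age=M, Doctor=I31): 2 rows → Ward takes values {460, 468} — violation
(Diagnosis=253, Age=G, Doctor=I70): 2 rows → Ward takes values {469, 475} — violation
(Diagnosis=248, Age=G, Doctor=I46): 1 row → Ward = 471 ✓
Two rows agree on {Diagnosis, Age, Doctor} but differ on Ward, so {Diagnosis, Age, Doctor} → Ward does not hold.

No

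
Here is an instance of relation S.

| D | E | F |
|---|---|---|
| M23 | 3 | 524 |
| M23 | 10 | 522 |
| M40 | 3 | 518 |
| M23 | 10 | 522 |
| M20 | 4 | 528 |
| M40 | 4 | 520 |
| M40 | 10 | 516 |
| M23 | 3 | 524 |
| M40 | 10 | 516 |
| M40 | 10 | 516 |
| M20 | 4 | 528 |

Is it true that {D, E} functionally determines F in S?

Yes

(D=M23, E=3): 2 rows → F = 524, 524 ✓
(D=M23, E=10): 2 rows → F = 522, 522 ✓
(D=M40, E=3): 1 row → F = 518 ✓
(D=M20, E=4): 2 rows → F = 528, 528 ✓
(D=M40, E=4): 1 row → F = 520 ✓
(D=M40, E=10): 3 rows → F = 516, 516, 516 ✓
Every {D, E} value is associated with a single F value, so {D, E} -> F holds.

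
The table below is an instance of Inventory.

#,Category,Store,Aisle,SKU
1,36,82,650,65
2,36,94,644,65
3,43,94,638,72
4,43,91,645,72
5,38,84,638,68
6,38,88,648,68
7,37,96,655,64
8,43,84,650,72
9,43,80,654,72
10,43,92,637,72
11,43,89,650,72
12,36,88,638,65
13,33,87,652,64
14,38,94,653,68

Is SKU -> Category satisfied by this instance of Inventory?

No

SKU=65: rows 1, 2, 12 → Category = 36, 36, 36 ✓
SKU=72: rows 3, 4, 8, 9, 10, 11 → Category = 43, 43, 43, 43, 43, 43 ✓
SKU=68: rows 5, 6, 14 → Category = 38, 38, 38 ✓
SKU=64: rows 7, 13 → Category takes values {37, 33} — violation
Two rows agree on SKU but differ on Category, so SKU -> Category does not hold.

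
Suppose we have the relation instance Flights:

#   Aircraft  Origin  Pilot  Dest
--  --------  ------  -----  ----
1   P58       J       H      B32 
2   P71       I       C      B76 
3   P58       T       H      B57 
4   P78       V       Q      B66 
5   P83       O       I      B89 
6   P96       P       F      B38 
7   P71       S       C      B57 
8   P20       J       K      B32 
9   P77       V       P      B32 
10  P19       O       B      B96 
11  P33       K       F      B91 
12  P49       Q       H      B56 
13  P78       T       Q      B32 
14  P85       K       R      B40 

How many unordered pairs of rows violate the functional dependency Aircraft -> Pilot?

Aircraft=P58: all 2 rows agree on Pilot — 0 pairs.
Aircraft=P71: all 2 rows agree on Pilot — 0 pairs.
Aircraft=P78: all 2 rows agree on Pilot — 0 pairs.

0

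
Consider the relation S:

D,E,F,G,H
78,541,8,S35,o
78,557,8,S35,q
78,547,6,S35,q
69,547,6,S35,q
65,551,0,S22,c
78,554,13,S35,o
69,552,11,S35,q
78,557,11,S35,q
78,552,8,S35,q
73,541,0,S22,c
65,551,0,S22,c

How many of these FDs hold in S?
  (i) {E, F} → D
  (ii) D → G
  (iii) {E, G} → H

2

(i) {E, F} → D: (E=547, F=6): 2 rows → D takes values {78, 69} — violation — fails.
(ii) D → G: every LHS value maps to a single RHS value — holds.
(iii) {E, G} → H: every LHS value maps to a single RHS value — holds.
2 of the 3 dependencies hold.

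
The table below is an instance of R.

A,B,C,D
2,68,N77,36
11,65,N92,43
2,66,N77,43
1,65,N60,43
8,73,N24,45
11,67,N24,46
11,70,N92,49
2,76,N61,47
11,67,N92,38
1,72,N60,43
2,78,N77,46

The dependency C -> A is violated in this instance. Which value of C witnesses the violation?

N24

C=N77: 3 rows → A = 2, 2, 2 ✓
C=N92: 3 rows → A = 11, 11, 11 ✓
C=N60: 2 rows → A = 1, 1 ✓
C=N24: 2 rows → A takes values {8, 11} — violation
C=N61: 1 row → A = 2 ✓
The only C value with inconsistent A is C=N24.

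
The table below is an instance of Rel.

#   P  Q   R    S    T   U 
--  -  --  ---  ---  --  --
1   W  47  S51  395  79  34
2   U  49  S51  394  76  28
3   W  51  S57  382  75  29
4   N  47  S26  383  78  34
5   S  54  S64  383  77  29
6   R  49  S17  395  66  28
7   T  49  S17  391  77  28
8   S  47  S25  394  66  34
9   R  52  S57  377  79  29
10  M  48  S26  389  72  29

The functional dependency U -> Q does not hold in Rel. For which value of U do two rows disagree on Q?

U=34: rows 1, 4, 8 → Q = 47, 47, 47 ✓
U=28: rows 2, 6, 7 → Q = 49, 49, 49 ✓
U=29: rows 3, 5, 9, 10 → Q takes values {51, 54, 52, 48} — violation
The only U value with inconsistent Q is U=29.

29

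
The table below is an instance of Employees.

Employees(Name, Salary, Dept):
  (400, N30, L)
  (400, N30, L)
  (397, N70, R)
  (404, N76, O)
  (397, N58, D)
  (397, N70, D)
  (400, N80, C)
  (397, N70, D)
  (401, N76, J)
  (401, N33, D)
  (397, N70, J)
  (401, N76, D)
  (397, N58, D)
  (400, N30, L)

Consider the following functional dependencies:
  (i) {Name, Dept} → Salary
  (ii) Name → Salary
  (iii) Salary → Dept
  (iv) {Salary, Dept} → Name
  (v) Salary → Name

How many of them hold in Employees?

(i) {Name, Dept} → Salary: (Name=397, Dept=D): 4 rows → Salary takes values {N58, N70} — violation; (Name=401, Dept=D): 2 rows → Salary takes values {N33, N76} — violation — fails.
(ii) Name → Salary: Name=400: 4 rows → Salary takes values {N30, N80} — violation; Name=397: 6 rows → Salary takes values {N70, N58} — violation; Name=401: 3 rows → Salary takes values {N76, N33} — violation — fails.
(iii) Salary → Dept: Salary=N70: 4 rows → Dept takes values {R, D, J} — violation; Salary=N76: 3 rows → Dept takes values {O, J, D} — violation — fails.
(iv) {Salary, Dept} → Name: every LHS value maps to a single RHS value — holds.
(v) Salary → Name: Salary=N76: 3 rows → Name takes values {404, 401} — violation — fails.
1 of the 5 dependencies holds.

1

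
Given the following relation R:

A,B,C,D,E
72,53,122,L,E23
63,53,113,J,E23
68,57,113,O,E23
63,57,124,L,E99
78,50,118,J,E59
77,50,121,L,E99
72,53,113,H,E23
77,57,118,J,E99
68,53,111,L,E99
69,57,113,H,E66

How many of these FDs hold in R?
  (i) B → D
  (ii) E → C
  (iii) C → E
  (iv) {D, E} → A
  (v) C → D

(i) B → D: B=53: 4 rows → D takes values {L, J, H} — violation; B=57: 4 rows → D takes values {O, L, J, H} — violation; B=50: 2 rows → D takes values {J, L} — violation — fails.
(ii) E → C: E=E23: 4 rows → C takes values {122, 113} — violation; E=E99: 4 rows → C takes values {124, 121, 118, 111} — violation — fails.
(iii) C → E: C=113: 4 rows → E takes values {E23, E66} — violation; C=118: 2 rows → E takes values {E59, E99} — violation — fails.
(iv) {D, E} → A: (D=L, E=E99): 3 rows → A takes values {63, 77, 68} — violation — fails.
(v) C → D: C=113: 4 rows → D takes values {J, O, H} — violation — fails.
None of the 5 dependencies hold.

0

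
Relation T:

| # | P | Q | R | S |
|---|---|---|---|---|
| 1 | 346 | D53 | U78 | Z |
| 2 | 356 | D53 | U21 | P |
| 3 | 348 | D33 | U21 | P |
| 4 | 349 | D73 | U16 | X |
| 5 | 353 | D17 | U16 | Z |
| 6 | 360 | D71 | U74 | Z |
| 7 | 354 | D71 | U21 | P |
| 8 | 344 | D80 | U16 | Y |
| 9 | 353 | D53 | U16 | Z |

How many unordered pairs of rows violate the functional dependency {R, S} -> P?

(R=U21, S=P): violating pairs (2,3), (2,7), (3,7) — 3 pairs.
(R=U16, S=Z): all 2 rows agree on P — 0 pairs.

3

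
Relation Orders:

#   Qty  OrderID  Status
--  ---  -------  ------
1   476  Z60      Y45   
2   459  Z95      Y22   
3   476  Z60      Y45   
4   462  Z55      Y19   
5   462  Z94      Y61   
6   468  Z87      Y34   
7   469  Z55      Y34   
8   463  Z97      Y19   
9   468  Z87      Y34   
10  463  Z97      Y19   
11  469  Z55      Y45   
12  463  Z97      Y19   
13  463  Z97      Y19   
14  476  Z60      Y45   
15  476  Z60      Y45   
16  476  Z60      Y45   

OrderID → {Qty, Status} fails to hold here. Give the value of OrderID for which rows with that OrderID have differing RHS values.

Z55

OrderID=Z60: rows 1, 3, 14, 15, 16 → {Qty,Status} = (476, Y45), (476, Y45), (476, Y45), (476, Y45), (476, Y45) ✓
OrderID=Z95: row 2 → {Qty,Status} = (459, Y22) ✓
OrderID=Z55: rows 4, 7, 11 → {Qty,Status} takes values {(462, Y19), (469, Y34), (469, Y45)} — violation
OrderID=Z94: row 5 → {Qty,Status} = (462, Y61) ✓
OrderID=Z87: rows 6, 9 → {Qty,Status} = (468, Y34), (468, Y34) ✓
OrderID=Z97: rows 8, 10, 12, 13 → {Qty,Status} = (463, Y19), (463, Y19), (463, Y19), (463, Y19) ✓
The only OrderID value with inconsistent RHS is OrderID=Z55.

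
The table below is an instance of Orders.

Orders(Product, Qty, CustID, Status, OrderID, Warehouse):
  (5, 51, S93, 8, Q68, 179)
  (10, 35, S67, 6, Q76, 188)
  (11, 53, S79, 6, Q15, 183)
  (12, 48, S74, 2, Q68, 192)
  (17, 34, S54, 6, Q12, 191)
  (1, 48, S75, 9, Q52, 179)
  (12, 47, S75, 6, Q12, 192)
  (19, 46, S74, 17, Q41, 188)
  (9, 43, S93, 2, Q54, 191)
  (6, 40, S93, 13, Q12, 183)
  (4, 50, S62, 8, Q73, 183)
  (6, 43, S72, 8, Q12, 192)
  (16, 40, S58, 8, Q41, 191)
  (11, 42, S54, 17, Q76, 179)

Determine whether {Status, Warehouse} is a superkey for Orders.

Yes

All 14 rows have distinct {Status, Warehouse} values, so {Status, Warehouse} → (all attributes) holds and {Status, Warehouse} is a superkey.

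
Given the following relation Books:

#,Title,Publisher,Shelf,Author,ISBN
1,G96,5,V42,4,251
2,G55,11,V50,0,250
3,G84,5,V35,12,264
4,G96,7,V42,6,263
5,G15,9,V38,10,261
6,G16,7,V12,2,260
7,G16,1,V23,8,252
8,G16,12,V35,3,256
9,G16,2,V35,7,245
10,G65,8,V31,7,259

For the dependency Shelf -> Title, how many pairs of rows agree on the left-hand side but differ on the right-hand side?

Shelf=V42: all 2 rows agree on Title — 0 pairs.
Shelf=V35: violating pairs (3,8), (3,9) — 2 pairs.

2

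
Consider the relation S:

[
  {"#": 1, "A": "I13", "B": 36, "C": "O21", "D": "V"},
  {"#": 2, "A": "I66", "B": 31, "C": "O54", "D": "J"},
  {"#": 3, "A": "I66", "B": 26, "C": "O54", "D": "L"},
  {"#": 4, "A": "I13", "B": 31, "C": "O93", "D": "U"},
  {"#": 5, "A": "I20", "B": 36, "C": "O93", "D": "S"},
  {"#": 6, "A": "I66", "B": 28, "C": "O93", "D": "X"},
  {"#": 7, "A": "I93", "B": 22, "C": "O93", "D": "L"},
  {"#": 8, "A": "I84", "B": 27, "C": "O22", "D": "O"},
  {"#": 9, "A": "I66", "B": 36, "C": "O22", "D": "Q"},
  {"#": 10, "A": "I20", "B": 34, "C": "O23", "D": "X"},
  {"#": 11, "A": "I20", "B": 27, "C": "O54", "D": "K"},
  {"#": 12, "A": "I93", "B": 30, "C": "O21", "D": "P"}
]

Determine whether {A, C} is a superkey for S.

Rows 2 and 3 have the same {A, C} value (A=I66, C=O54) but are distinct tuples, so {A, C} does not determine every attribute — not a superkey.

No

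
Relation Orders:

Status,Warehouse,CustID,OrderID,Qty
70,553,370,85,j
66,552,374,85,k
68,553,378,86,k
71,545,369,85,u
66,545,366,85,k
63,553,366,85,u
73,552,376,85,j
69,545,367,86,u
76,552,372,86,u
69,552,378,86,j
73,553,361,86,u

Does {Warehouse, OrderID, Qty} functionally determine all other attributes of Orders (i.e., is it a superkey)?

All 11 rows have distinct {Warehouse, OrderID, Qty} values, so {Warehouse, OrderID, Qty} → (all attributes) holds and {Warehouse, OrderID, Qty} is a superkey.

Yes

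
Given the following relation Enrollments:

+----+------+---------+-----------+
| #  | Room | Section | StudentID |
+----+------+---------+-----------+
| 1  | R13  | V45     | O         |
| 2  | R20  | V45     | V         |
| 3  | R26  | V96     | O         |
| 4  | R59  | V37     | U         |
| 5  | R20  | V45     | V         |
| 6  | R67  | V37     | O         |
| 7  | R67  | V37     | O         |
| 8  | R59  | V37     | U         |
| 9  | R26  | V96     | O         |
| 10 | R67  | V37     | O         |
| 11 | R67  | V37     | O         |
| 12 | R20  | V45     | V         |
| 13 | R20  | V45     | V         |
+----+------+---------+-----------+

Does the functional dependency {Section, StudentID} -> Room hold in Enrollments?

(Section=V45, StudentID=O): row 1 → Room = R13 ✓
(Section=V45, StudentID=V): rows 2, 5, 12, 13 → Room = R20, R20, R20, R20 ✓
(Section=V96, StudentID=O): rows 3, 9 → Room = R26, R26 ✓
(Section=V37, StudentID=U): rows 4, 8 → Room = R59, R59 ✓
(Section=V37, StudentID=O): rows 6, 7, 10, 11 → Room = R67, R67, R67, R67 ✓
Every {Section, StudentID} value is associated with a single Room value, so {Section, StudentID} -> Room holds.

Yes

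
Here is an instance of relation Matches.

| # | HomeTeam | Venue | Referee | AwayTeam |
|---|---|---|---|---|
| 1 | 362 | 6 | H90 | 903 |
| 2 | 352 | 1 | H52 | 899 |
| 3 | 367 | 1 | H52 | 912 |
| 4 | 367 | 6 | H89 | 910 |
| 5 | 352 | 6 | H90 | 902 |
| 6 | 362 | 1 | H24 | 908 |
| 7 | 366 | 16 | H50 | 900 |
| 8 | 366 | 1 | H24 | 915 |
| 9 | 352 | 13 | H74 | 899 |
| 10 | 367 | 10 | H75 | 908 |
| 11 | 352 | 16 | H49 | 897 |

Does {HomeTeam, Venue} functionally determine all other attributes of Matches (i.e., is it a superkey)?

All 11 rows have distinct {HomeTeam, Venue} values, so {HomeTeam, Venue} → (all attributes) holds and {HomeTeam, Venue} is a superkey.

Yes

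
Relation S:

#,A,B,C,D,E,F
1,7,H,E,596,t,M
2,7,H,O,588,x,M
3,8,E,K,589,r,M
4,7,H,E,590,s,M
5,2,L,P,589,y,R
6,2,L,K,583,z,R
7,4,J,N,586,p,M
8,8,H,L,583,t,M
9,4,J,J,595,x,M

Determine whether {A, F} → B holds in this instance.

(A=7, F=M): rows 1, 2, 4 → B = H, H, H ✓
(A=8, F=M): rows 3, 8 → B takes values {E, H} — violation
(A=2, F=R): rows 5, 6 → B = L, L ✓
(A=4, F=M): rows 7, 9 → B = J, J ✓
Two rows agree on {A, F} but differ on B, so {A, F} → B does not hold.

No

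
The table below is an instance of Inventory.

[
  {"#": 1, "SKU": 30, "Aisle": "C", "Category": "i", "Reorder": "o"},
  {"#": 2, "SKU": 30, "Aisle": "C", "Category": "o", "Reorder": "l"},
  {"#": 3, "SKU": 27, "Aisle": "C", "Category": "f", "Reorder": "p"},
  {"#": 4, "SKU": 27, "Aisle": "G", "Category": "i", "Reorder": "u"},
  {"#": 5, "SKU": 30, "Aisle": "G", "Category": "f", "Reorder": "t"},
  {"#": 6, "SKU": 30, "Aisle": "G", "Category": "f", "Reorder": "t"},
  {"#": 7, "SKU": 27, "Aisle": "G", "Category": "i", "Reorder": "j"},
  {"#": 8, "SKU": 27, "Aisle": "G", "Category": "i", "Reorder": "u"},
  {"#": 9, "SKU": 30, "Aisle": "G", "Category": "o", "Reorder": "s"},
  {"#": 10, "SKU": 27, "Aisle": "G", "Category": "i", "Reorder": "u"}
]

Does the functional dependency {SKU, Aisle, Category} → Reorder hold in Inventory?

No

(SKU=30, Aisle=C, Category=i): row 1 → Reorder = o ✓
(SKU=30, Aisle=C, Category=o): row 2 → Reorder = l ✓
(SKU=27, Aisle=C, Category=f): row 3 → Reorder = p ✓
(SKU=27, Aisle=G, Category=i): rows 4, 7, 8, 10 → Reorder takes values {u, j} — violation
(SKU=30, Aisle=G, Category=f): rows 5, 6 → Reorder = t, t ✓
(SKU=30, Aisle=G, Category=o): row 9 → Reorder = s ✓
Two rows agree on {SKU, Aisle, Category} but differ on Reorder, so {SKU, Aisle, Category} → Reorder does not hold.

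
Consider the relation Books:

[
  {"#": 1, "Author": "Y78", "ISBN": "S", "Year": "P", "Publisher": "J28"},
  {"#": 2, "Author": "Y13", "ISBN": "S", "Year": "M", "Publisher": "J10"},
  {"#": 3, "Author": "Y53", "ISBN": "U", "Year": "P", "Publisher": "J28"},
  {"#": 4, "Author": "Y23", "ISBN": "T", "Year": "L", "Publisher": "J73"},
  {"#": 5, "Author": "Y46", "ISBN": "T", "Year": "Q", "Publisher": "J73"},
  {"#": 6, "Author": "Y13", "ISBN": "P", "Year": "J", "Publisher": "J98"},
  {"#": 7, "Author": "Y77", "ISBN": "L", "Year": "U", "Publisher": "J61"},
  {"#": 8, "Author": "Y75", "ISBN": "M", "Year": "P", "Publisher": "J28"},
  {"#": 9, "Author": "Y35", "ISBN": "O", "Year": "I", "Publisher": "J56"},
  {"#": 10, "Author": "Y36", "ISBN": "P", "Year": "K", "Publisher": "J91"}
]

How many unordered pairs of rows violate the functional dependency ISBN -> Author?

3

ISBN=S: violating pairs (1,2) — 1 pair.
ISBN=T: violating pairs (4,5) — 1 pair.
ISBN=P: violating pairs (6,10) — 1 pair.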